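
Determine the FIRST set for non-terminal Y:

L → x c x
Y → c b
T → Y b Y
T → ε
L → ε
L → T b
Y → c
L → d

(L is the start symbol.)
{ 'c' }

From Y → c b:
  - c is a terminal: add 'c' and stop
From Y → c:
  - c is a terminal: add 'c' and stop

Collecting: FIRST(Y) = { 'c' }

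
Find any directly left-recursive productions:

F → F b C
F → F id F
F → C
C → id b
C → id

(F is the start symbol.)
F → F b C: LEFT RECURSIVE (starts with F)
F → F id F: LEFT RECURSIVE (starts with F)
F → C: starts with C
C → id b: starts with id
C → id: starts with id

The grammar has direct left recursion on: F.

Answer: Yes, F is left-recursive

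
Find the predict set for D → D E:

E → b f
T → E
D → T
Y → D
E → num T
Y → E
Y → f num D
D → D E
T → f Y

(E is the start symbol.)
{ 'b', 'f', 'num' }

PREDICT(D → D E) = (FIRST(RHS) \ {ε}) ∪ (FOLLOW(D) if ε ∈ FIRST(RHS), i.e. RHS ⇒* ε)
FIRST(D) = { 'b', 'f', 'num' }
FIRST(D E) = { 'b', 'f', 'num' }
ε ∉ FIRST(D E), so FOLLOW(D) is not added.
PREDICT(D → D E) = { 'b', 'f', 'num' }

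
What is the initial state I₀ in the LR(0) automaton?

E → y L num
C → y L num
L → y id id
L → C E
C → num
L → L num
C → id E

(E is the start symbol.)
{ [E → . y L num], [E' → . E] }

First, augment the grammar with E' → E
I₀ = CLOSURE({ [E' → . E] }):
  [E' → . E] has the dot before E: add [E → . y L num]
No further items can be added.

I₀ = { [E → . y L num], [E' → . E] }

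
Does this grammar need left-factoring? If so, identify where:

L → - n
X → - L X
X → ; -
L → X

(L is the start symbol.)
Left-factoring is needed when two productions for the same non-terminal
share a common prefix on the right-hand side.

Productions for L:
  L → - n
  L → X
Productions for X:
  X → - L X
  X → ; -

No common prefixes found.

Answer: No, left-factoring is not needed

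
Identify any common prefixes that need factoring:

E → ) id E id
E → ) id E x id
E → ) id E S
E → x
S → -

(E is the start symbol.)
Yes, E has productions with common prefix ') id E'

Left-factoring is needed when two productions for the same non-terminal
share a common prefix on the right-hand side.

Productions for E:
  E → ) id E id
  E → ) id E x id
  E → ) id E S
  E → x

Found common prefix ') id E' in productions for E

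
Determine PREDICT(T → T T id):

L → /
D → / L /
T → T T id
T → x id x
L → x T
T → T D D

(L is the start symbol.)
{ 'x' }

PREDICT(T → T T id) = (FIRST(RHS) \ {ε}) ∪ (FOLLOW(T) if ε ∈ FIRST(RHS), i.e. RHS ⇒* ε)
FIRST(T) = { 'x' }
FIRST(T T id) = { 'x' }
ε ∉ FIRST(T T id), so FOLLOW(T) is not added.
PREDICT(T → T T id) = { 'x' }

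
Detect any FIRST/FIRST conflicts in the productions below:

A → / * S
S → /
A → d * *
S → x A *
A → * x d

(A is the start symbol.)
No FIRST/FIRST conflicts.

A FIRST/FIRST conflict occurs when two productions N → α and N → β for the same non-terminal have FIRST(α) ∩ FIRST(β) ≠ ∅ (with ε ∈ FIRST of a nullable right-hand side, so two nullable alternatives also conflict).

Productions for A:
  A → / * S: FIRST = { '/' }
  A → d * *: FIRST = { 'd' }
  A → * x d: FIRST = { '*' }
Productions for S:
  S → /: FIRST = { '/' }
  S → x A *: FIRST = { 'x' }

All alternatives of each non-terminal have pairwise disjoint FIRST sets.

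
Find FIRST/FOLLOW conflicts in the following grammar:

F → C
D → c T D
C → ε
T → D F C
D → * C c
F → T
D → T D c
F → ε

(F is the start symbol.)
Yes. F → T with FOLLOW(F) on { '*', 'c' }

A FIRST/FOLLOW conflict occurs when a non-terminal N has a nullable alternative N → β (β ⇒* ε) and another alternative N → α with FIRST(α) ∩ FOLLOW(N) ≠ ∅: on such a lookahead the parser cannot decide between expanding α and letting N vanish via β.

Nullable non-terminals: C, F.
FIRST sets used below: FIRST(C) = { ε }, FIRST(T) = { '*', 'c' }
C has a nullable alternative but only one production, so nothing to check.

F: nullable alternative(s) F → C, F → ε; FOLLOW(F) = { $, '*', 'c' }
  F → C: FIRST \ {ε} = { } — disjoint from FOLLOW(F)
  F → T: FIRST \ {ε} = { '*', 'c' } — overlaps FOLLOW(F) on { '*', 'c' }: CONFLICT
  F → ε: FIRST \ {ε} = { } — disjoint from FOLLOW(F)

D, T have no nullable alternative, so no FIRST/FOLLOW check is needed there.

So the grammar has 1 FIRST/FOLLOW conflict (marked CONFLICT above).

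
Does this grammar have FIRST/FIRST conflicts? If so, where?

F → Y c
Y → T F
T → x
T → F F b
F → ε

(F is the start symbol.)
Yes. T → x / T → F F b on { 'x' }

FIRST sets of the non-terminals at (or reachable through a nullable prefix from) the front of some alternative:
  FIRST(Y) = { 'b', 'x' }
  FIRST(F) = { 'b', 'x', ε }

Productions for F:
  F → Y c: FIRST = { 'b', 'x' }
  F → ε: FIRST = { ε }
Productions for T:
  T → x: FIRST = { 'x' }
  T → F F b: FIRST = { 'b', 'x' }
Y has only one production, so no FIRST/FIRST conflict is possible there.

Conflict for T: T → x and T → F F b
  Overlap: { 'x' }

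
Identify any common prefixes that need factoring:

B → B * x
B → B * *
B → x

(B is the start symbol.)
Left-factoring is needed when two productions for the same non-terminal
share a common prefix on the right-hand side.

Productions for B:
  B → B * x
  B → B * *
  B → x

Found common prefix 'B *' in productions for B

Answer: Yes, B has productions with common prefix 'B *'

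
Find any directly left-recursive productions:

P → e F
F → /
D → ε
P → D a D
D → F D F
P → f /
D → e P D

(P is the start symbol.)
No direct left recursion

P → e F: starts with e
F → /: starts with '/'
D → ε: starts with ε
P → D a D: starts with D
D → F D F: starts with F
P → f /: starts with f
D → e P D: starts with e

No direct left recursion found.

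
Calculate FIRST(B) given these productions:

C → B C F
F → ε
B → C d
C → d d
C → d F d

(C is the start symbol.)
To compute FIRST(B), examine every production with B on the left-hand side, reading each right-hand side left to right until a non-nullable symbol is reached.

FIRST sets of the other non-terminals involved (by the same procedure, iterated to a fixed point):
  FIRST(C) = { 'd' }

From B → C d:
  - C is a non-terminal: add FIRST(C) \ {ε} = { 'd' }
    C is not nullable, so stop

Collecting: FIRST(B) = { 'd' }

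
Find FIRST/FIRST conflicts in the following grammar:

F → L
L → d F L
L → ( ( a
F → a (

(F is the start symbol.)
No FIRST/FIRST conflicts.

FIRST sets of the non-terminals at (or reachable through a nullable prefix from) the front of some alternative:
  FIRST(L) = { '(', 'd' }

Productions for F:
  F → L: FIRST = { '(', 'd' }
  F → a (: FIRST = { 'a' }
Productions for L:
  L → d F L: FIRST = { 'd' }
  L → ( ( a: FIRST = { '(' }

All alternatives of each non-terminal have pairwise disjoint FIRST sets.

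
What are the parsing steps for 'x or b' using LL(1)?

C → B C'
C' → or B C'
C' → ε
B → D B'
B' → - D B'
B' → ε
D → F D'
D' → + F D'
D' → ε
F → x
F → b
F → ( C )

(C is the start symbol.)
LL(1) parsing maintains a stack (initially the start symbol over $) and the input. At each step: if the stack top is a terminal, match it against the current input token; if it is a non-terminal N, replace it with the RHS of M[N, lookahead] (the unique production whose predict set contains the lookahead).

Stack is shown with the top on the left.

Stack         Input     Action
------------------------------
C $           x or b $  output C → B C'
B C' $        x or b $  output B → D B'
D B' C' $     x or b $  output D → F D'
F D' B' C' $  x or b $  output F → x
x D' B' C' $  x or b $  match 'x'
D' B' C' $    or b $    output D' → ε
B' C' $       or b $    output B' → ε
C' $          or b $    output C' → or B C'
or B C' $     or b $    match 'or'
B C' $        b $       output B → D B'
D B' C' $     b $       output D → F D'
F D' B' C' $  b $       output F → b
b D' B' C' $  b $       match 'b'
D' B' C' $    $         output D' → ε
B' C' $       $         output B' → ε
C' $          $         output C' → ε
$             $         accept

The string is accepted.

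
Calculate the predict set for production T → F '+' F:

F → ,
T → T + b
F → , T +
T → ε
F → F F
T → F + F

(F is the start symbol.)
{ ',' }

PREDICT(T → F '+' F) = (FIRST(RHS) \ {ε}) ∪ (FOLLOW(T) if ε ∈ FIRST(RHS), i.e. RHS ⇒* ε)
FIRST(F) = { ',' }
FIRST(F '+' F) = { ',' }
ε ∉ FIRST(F '+' F), so FOLLOW(T) is not added.
PREDICT(T → F '+' F) = { ',' }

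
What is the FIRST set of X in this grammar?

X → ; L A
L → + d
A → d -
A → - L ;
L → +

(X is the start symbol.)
{ ';' }

To compute FIRST(X), examine every production with X on the left-hand side, reading each right-hand side left to right until a non-nullable symbol is reached.

From X → ; L A:
  - ';' is a terminal: add ';' and stop

Collecting: FIRST(X) = { ';' }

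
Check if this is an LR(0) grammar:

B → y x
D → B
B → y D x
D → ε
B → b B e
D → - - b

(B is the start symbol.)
A grammar is LR(0) if no state in the canonical LR(0) collection has:
  - both a shift item (dot before a terminal) and a complete item (shift-reduce conflict), or
  - two or more complete items (reduce-reduce conflict; the accept item [B' → B .] counts as a complete item here).

Augment with B' → B and build the canonical LR(0) collection (I0 = CLOSURE({[B' → . B]}), then GOTO on every symbol after a dot until no new states appear). It has 13 states:
  I0: { [B → . b B e], [B → . y D x], [B → . y x], [B' → . B] }  — shift
  I1: { [B' → B .] }  — accept
  I2: { [B → . b B e], [B → . y D x], [B → . y x], [B → b . B e] }  — shift
  I3: { [B → . b B e], [B → . y D x], [B → . y x], [B → y . D x], [B → y . x], [D → . - - b], [D → . B], [D → .] }  — shift, reduce
  I4: { [D → - . - b] }  — shift
  I5: { [D → B .] }  — reduce
  I6: { [B → y D . x] }  — shift
  I7: { [B → y x .] }  — reduce
  I8: { [B → y D x .] }  — reduce
  I9: { [D → - - . b] }  — shift
  I10: { [D → - - b .] }  — reduce
  I11: { [B → b B . e] }  — shift
  I12: { [B → b B e .] }  — reduce

Conflict in state I3:
  Shift-reduce conflict between [D → .] and [B → . b B e]
So the grammar is NOT LR(0).

Answer: No. Shift-reduce conflict between [D → .] and [B → . b B e]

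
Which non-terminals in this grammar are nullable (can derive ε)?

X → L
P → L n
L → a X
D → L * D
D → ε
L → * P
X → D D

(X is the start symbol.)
ε-productions: D → ε
So D is immediately nullable.
X → D D: every symbol on the right is nullable, so X is nullable too.
No further non-terminal can be added: every production for the remaining non-terminals contains a terminal or a non-nullable non-terminal.
Nullable = { 'D', 'X' }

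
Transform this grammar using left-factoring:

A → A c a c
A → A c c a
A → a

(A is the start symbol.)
Left-factoring transforms A → αβ₁ | αβ₂ into A → αA' and A' → β₁ | β₂
(α is the longest common prefix among the alternatives). Repeat until
no nonterminal has two alternatives with a common prefix.

Round 1: A has alternatives sharing prefix 'A c'. Introduce A': A → A c A'
  Add: A' → a c
  Add: A' → c a

No remaining common prefixes — done.

Resulting grammar:
A → A c A'
A' → a c
A' → c a
A → a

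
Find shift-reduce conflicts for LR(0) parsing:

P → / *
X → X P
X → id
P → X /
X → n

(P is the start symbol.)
Yes — I6: [P → X / .] vs [P → / . *]

A shift-reduce conflict occurs when an LR(0) state has both:
  - a complete (reduce) item [A → α .] (dot at the end), and
  - a shift item [B → β . c γ] (dot before a terminal).

Augment with P' → P and build the canonical LR(0) collection (I0 = CLOSURE({[P' → . P]}), then GOTO on every symbol after a dot until no new states appear). It has 9 states:
  I0: { [P → . / *], [P → . X /], [P' → . P], [X → . X P], [X → . id], [X → . n] }  — shift
  I1: { [P → / . *] }  — shift
  I2: { [P' → P .] }  — accept
  I3: { [P → . / *], [P → . X /], [P → X . /], [X → . X P], [X → . id], [X → . n], [X → X . P] }  — shift
  I4: { [X → id .] }  — reduce
  I5: { [X → n .] }  — reduce
  I6: { [P → / . *], [P → X / .] }  — shift, reduce
  I7: { [X → X P .] }  — reduce
  I8: { [P → / * .] }  — reduce

I6 contains reduce item [P → X / .] and shift item [P → / . *] — shift-reduce conflict.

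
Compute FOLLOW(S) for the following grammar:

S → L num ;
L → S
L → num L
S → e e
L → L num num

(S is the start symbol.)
To compute FOLLOW(S), find every occurrence of S on a right-hand side N → α S β: add FIRST(β) \ {ε}, and if β is empty or nullable also add FOLLOW(N). Iterate to a fixed point.

S is the start symbol, so $ ∈ FOLLOW(S).
In L → S: S is at the end, add FOLLOW(L)

The FOLLOW sets referred to above (computed the same way, to a fixed point):
  FOLLOW(L) = { 'num' }

Taking the union: FOLLOW(S) = { $, 'num' }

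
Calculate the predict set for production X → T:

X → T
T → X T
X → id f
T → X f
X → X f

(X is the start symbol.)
{ 'id' }

PREDICT(X → T) = (FIRST(RHS) \ {ε}) ∪ (FOLLOW(X) if ε ∈ FIRST(RHS), i.e. RHS ⇒* ε)
FIRST(T) = { 'id' }
FIRST(T) = { 'id' }
ε ∉ FIRST(T), so FOLLOW(X) is not added.
PREDICT(X → T) = { 'id' }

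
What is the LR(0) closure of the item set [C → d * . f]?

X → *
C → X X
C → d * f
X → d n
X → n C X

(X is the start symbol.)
Start with: [C → d * . f]
The dot precedes the terminal f, so nothing is added.

CLOSURE = { [C → d * . f] }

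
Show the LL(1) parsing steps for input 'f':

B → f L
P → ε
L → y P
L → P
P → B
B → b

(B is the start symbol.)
LL(1) parsing maintains a stack (initially the start symbol over $) and the input. At each step: if the stack top is a terminal, match it against the current input token; if it is a non-terminal N, replace it with the RHS of M[N, lookahead] (the unique production whose predict set contains the lookahead).

Stack is shown with the top on the left.

Stack  Input  Action
--------------------
B $    f $    output B → f L
f L $  f $    match 'f'
L $    $      output L → P
P $    $      output P → ε
$      $      accept

The string is accepted.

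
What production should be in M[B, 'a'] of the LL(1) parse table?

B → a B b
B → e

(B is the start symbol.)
To find M[B, 'a'], we find productions for B where 'a' is in the predict set (PREDICT(N → α) = (FIRST(α) \ {ε}) ∪ (FOLLOW(N) if α ⇒* ε)).

B → a B b: PREDICT = { 'a' }
  'a' is in predict set, so this production goes in M[B, 'a']
B → e: PREDICT = { 'e' }

M[B, 'a'] = B → a B b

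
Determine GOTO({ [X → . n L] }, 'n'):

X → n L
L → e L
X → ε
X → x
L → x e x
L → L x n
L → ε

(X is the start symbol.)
GOTO(I, 'n') = CLOSURE({ [A → αX.β] : [A → α.Xβ] ∈ I, X = 'n' })

Items with dot before 'n', with the dot advanced:
  [X → . n L] → [X → n . L]
Closure of the advanced items:
  [X → n . L] has the dot before L: add [L → . e L], [L → . x e x], [L → . L x n], [L → .]

GOTO = { [L → . L x n], [L → . e L], [L → . x e x], [L → .], [X → n . L] }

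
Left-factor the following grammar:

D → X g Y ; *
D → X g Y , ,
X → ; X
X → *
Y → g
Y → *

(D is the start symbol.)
Left-factoring transforms A → αβ₁ | αβ₂ into A → αA' and A' → β₁ | β₂
(α is the longest common prefix among the alternatives). Repeat until
no nonterminal has two alternatives with a common prefix.

Round 1: D has alternatives sharing prefix 'X g Y'. Introduce D': D → X g Y D'
  Add: D' → ; *
  Add: D' → , ,

No remaining common prefixes — done.

Resulting grammar:
D → X g Y D'
D' → ; *
D' → , ,
X → ; X
X → *
Y → g
Y → *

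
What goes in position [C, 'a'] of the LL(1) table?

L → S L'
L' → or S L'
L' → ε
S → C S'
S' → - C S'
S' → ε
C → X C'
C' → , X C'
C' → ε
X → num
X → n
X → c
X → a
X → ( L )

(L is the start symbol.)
To find M[C, 'a'], we find productions for C where 'a' is in the predict set (PREDICT(N → α) = (FIRST(α) \ {ε}) ∪ (FOLLOW(N) if α ⇒* ε)).

Relevant sets:
  FIRST(X) = { '(', 'a', 'c', 'n', 'num' }

C → X C': PREDICT = { '(', 'a', 'c', 'n', 'num' }
  'a' is in predict set, so this production goes in M[C, 'a']

M[C, 'a'] = C → X C'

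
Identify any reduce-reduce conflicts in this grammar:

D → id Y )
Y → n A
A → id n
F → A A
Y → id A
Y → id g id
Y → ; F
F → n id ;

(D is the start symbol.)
A reduce-reduce conflict occurs when an LR(0) state has two complete items [A → α .] and [B → β .] — both call for a reduction, and with no lookahead the parser cannot choose between them.

Augment with D' → D and build the canonical LR(0) collection (I0 = CLOSURE({[D' → . D]}), then GOTO on every symbol after a dot until no new states appear). It has 20 states:
  I0: { [D → . id Y )], [D' → . D] }  — shift
  I1: { [D' → D .] }  — accept
  I2: { [D → id . Y )], [Y → . ; F], [Y → . id A], [Y → . id g id], [Y → . n A] }  — shift
  I3: { [A → . id n], [F → . A A], [F → . n id ;], [Y → ; . F] }  — shift
  I4: { [D → id Y . )] }  — shift
  I5: { [A → . id n], [Y → id . A], [Y → id . g id] }  — shift
  I6: { [A → . id n], [Y → n . A] }  — shift
  I7: { [Y → n A .] }  — reduce
  I8: { [A → id . n] }  — shift
  I9: { [A → id n .] }  — reduce
  I10: { [Y → id A .] }  — reduce
  I11: { [Y → id g . id] }  — shift
  I12: { [Y → id g id .] }  — reduce
  I13: { [D → id Y ) .] }  — reduce
  I14: { [A → . id n], [F → A . A] }  — shift
  I15: { [Y → ; F .] }  — reduce
  I16: { [F → n . id ;] }  — shift
  I17: { [F → n id . ;] }  — shift
  I18: { [F → n id ; .] }  — reduce
  I19: { [F → A A .] }  — reduce

No state contains more than one complete item.

Answer: No reduce-reduce conflicts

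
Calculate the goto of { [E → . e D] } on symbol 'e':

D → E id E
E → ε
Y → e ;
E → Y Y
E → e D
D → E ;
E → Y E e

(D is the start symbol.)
GOTO(I, 'e') = CLOSURE({ [A → αX.β] : [A → α.Xβ] ∈ I, X = 'e' })

Items with dot before 'e', with the dot advanced:
  [E → . e D] → [E → e . D]
Closure of the advanced items:
  [E → e . D] has the dot before D: add [D → . E id E], [D → . E ;]
  [D → . E id E] has the dot before E: add [E → .], [E → . Y Y], [E → . e D], [E → . Y E e]
  [E → . Y Y] has the dot before Y: add [Y → . e ;]

GOTO = { [D → . E ;], [D → . E id E], [E → . Y E e], [E → . Y Y], [E → . e D], [E → .], [E → e . D], [Y → . e ;] }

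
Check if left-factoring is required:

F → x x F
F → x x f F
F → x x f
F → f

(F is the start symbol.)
Yes, F has productions with common prefix 'x x'

Left-factoring is needed when two productions for the same non-terminal
share a common prefix on the right-hand side.

Productions for F:
  F → x x F
  F → x x f F
  F → x x f
  F → f

Found common prefix 'x x' in productions for F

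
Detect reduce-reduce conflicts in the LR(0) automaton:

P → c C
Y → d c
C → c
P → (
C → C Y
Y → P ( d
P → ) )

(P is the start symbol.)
Augment with P' → P and build the canonical LR(0) collection (I0 = CLOSURE({[P' → . P]}), then GOTO on every symbol after a dot until no new states appear). It has 14 states:
  I0: { [P → . (], [P → . ) )], [P → . c C], [P' → . P] }  — shift
  I1: { [P → ( .] }  — reduce
  I2: { [P → ) . )] }  — shift
  I3: { [P' → P .] }  — accept
  I4: { [C → . C Y], [C → . c], [P → c . C] }  — shift
  I5: { [C → C . Y], [P → . (], [P → . ) )], [P → . c C], [P → c C .], [Y → . P ( d], [Y → . d c] }  — shift, reduce
  I6: { [C → c .] }  — reduce
  I7: { [Y → P . ( d] }  — shift
  I8: { [C → C Y .] }  — reduce
  I9: { [Y → d . c] }  — shift
  I10: { [Y → d c .] }  — reduce
  I11: { [Y → P ( . d] }  — shift
  I12: { [Y → P ( d .] }  — reduce
  I13: { [P → ) ) .] }  — reduce

No state contains more than one complete item.

Answer: No reduce-reduce conflicts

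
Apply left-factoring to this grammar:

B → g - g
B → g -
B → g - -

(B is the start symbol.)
B → g - B'
B' → g
B' → ε
B' → -

Left-factoring transforms A → αβ₁ | αβ₂ into A → αA' and A' → β₁ | β₂
(α is the longest common prefix among the alternatives). Repeat until
no nonterminal has two alternatives with a common prefix.

Round 1: B has alternatives sharing prefix 'g -'. Introduce B': B → g - B'
  Add: B' → g
  Add: B' → ε
  Add: B' → -

No remaining common prefixes — done.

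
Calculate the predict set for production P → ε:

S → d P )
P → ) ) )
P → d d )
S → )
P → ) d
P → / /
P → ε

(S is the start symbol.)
{ ')' }

PREDICT(P → ε) = (FIRST(RHS) \ {ε}) ∪ (FOLLOW(P) if ε ∈ FIRST(RHS), i.e. RHS ⇒* ε)
The right-hand side is ε (FIRST(ε) = { ε }), so the predict set is FOLLOW(P) = { ')' }
PREDICT(P → ε) = { ')' }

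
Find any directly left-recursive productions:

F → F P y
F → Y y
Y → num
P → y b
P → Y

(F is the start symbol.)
Yes, F is left-recursive

F → F P y: LEFT RECURSIVE (starts with F)
F → Y y: starts with Y
Y → num: starts with num
P → y b: starts with y
P → Y: starts with Y

The grammar has direct left recursion on: F.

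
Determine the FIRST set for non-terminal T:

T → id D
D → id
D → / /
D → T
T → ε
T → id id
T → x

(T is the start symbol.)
To compute FIRST(T), examine every production with T on the left-hand side, reading each right-hand side left to right until a non-nullable symbol is reached.

From T → id D:
  - id is a terminal: add 'id' and stop
From T → ε:
  - ε-production, so ε ∈ FIRST(T)
From T → id id:
  - id is a terminal: add 'id' and stop
From T → x:
  - x is a terminal: add 'x' and stop

Collecting: FIRST(T) = { 'id', 'x', ε }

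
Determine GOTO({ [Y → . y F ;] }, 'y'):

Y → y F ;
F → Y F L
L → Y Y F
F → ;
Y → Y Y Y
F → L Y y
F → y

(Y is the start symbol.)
{ [F → . ;], [F → . L Y y], [F → . Y F L], [F → . y], [L → . Y Y F], [Y → . Y Y Y], [Y → . y F ;], [Y → y . F ;] }

GOTO(I, 'y') = CLOSURE({ [A → αX.β] : [A → α.Xβ] ∈ I, X = 'y' })

Items with dot before 'y', with the dot advanced:
  [Y → . y F ;] → [Y → y . F ;]
Closure of the advanced items:
  [Y → y . F ;] has the dot before F: add [F → . Y F L], [F → . ;], [F → . L Y y], [F → . y]
  [F → . Y F L] has the dot before Y: add [Y → . y F ;], [Y → . Y Y Y]
  [F → . L Y y] has the dot before L: add [L → . Y Y F]

GOTO = { [F → . ;], [F → . L Y y], [F → . Y F L], [F → . y], [L → . Y Y F], [Y → . Y Y Y], [Y → . y F ;], [Y → y . F ;] }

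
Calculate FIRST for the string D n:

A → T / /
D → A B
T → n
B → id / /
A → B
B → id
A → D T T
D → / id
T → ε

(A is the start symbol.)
FIRST sets of the non-terminals involved (from the grammar, by fixed-point iteration):
  FIRST(D) = { '/', 'id', 'n' }

To compute FIRST(D n), process the symbols left to right:
Symbol D is a non-terminal. Add FIRST(D) \ {ε} = { '/', 'id', 'n' }
D is not nullable (ε ∉ FIRST(D)), so stop here.
FIRST(D n) = { '/', 'id', 'n' }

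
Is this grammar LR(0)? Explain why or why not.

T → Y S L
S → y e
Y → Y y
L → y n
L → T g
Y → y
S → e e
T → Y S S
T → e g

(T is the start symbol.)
No. Shift-reduce conflict between [Y → Y y .] and [S → y . e]

Augment with T' → T and build the canonical LR(0) collection (I0 = CLOSURE({[T' → . T]}), then GOTO on every symbol after a dot until no new states appear). It has 18 states:
  I0: { [T → . Y S L], [T → . Y S S], [T → . e g], [T' → . T], [Y → . Y y], [Y → . y] }  — shift
  I1: { [T' → T .] }  — accept
  I2: { [S → . e e], [S → . y e], [T → Y . S L], [T → Y . S S], [Y → Y . y] }  — shift
  I3: { [T → e . g] }  — shift
  I4: { [Y → y .] }  — reduce
  I5: { [T → e g .] }  — reduce
  I6: { [L → . T g], [L → . y n], [S → . e e], [S → . y e], [T → . Y S L], [T → . Y S S], [T → . e g], [T → Y S . L], [T → Y S . S], [Y → . Y y], [Y → . y] }  — shift
  I7: { [S → e . e] }  — shift
  I8: { [S → y . e], [Y → Y y .] }  — shift, reduce
  I9: { [S → y e .] }  — reduce
  I10: { [S → e e .] }  — reduce
  I11: { [T → Y S L .] }  — reduce
  I12: { [T → Y S S .] }  — reduce
  I13: { [L → T . g] }  — shift
  I14: { [S → e . e], [T → e . g] }  — shift
  I15: { [L → y . n], [S → y . e], [Y → y .] }  — shift, reduce
  I16: { [L → y n .] }  — reduce
  I17: { [L → T g .] }  — reduce

Conflict in state I8:
  Shift-reduce conflict between [Y → Y y .] and [S → y . e]
So the grammar is NOT LR(0).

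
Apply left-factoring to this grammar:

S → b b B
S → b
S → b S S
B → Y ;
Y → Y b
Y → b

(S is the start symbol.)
Left-factoring transforms A → αβ₁ | αβ₂ into A → αA' and A' → β₁ | β₂
(α is the longest common prefix among the alternatives). Repeat until
no nonterminal has two alternatives with a common prefix.

Round 1: S has alternatives sharing prefix 'b'. Introduce S': S → b S'
  Add: S' → b B
  Add: S' → ε
  Add: S' → S S

No remaining common prefixes — done.

Resulting grammar:
S → b S'
S' → b B
S' → ε
S' → S S
B → Y ;
Y → Y b
Y → b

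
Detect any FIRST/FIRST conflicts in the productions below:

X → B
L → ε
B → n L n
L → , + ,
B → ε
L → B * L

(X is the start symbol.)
No FIRST/FIRST conflicts.

A FIRST/FIRST conflict occurs when two productions N → α and N → β for the same non-terminal have FIRST(α) ∩ FIRST(β) ≠ ∅ (with ε ∈ FIRST of a nullable right-hand side, so two nullable alternatives also conflict).

FIRST sets of the non-terminals at (or reachable through a nullable prefix from) the front of some alternative:
  FIRST(B) = { 'n', ε }

Productions for L:
  L → ε: FIRST = { ε }
  L → , + ,: FIRST = { ',' }
  L → B * L: FIRST = { '*', 'n' }
Productions for B:
  B → n L n: FIRST = { 'n' }
  B → ε: FIRST = { ε }
X has only one production, so no FIRST/FIRST conflict is possible there.

All alternatives of each non-terminal have pairwise disjoint FIRST sets.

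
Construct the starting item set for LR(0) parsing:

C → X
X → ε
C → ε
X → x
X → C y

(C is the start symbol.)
First, augment the grammar with C' → C
I₀ = CLOSURE({ [C' → . C] }):
  [C' → . C] has the dot before C: add [C → . X], [C → .]
  [C → . X] has the dot before X: add [X → .], [X → . x], [X → . C y]
No further items can be added.

I₀ = { [C → . X], [C → .], [C' → . C], [X → . C y], [X → . x], [X → .] }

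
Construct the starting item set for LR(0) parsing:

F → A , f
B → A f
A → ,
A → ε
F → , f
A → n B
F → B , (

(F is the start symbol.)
{ [A → . ,], [A → . n B], [A → .], [B → . A f], [F → . , f], [F → . A , f], [F → . B , (], [F' → . F] }

First, augment the grammar with F' → F
I₀ = CLOSURE({ [F' → . F] }):
  [F' → . F] has the dot before F: add [F → . A , f], [F → . , f], [F → . B , (]
  [F → . A , f] has the dot before A: add [A → . ,], [A → .], [A → . n B]
  [F → . B , (] has the dot before B: add [B → . A f]
No further items can be added.

I₀ = { [A → . ,], [A → . n B], [A → .], [B → . A f], [F → . , f], [F → . A , f], [F → . B , (], [F' → . F] }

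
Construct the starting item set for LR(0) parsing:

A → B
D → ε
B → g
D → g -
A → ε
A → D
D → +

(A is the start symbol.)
{ [A → . B], [A → . D], [A → .], [A' → . A], [B → . g], [D → . +], [D → . g -], [D → .] }

First, augment the grammar with A' → A
I₀ = CLOSURE({ [A' → . A] }):
  [A' → . A] has the dot before A: add [A → . B], [A → .], [A → . D]
  [A → . B] has the dot before B: add [B → . g]
  [A → . D] has the dot before D: add [D → .], [D → . g -], [D → . +]
No further items can be added.

I₀ = { [A → . B], [A → . D], [A → .], [A' → . A], [B → . g], [D → . +], [D → . g -], [D → .] }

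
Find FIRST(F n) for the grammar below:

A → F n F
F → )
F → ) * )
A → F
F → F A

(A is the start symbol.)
{ ')' }

FIRST sets of the non-terminals involved (from the grammar, by fixed-point iteration):
  FIRST(F) = { ')' }

To compute FIRST(F n), process the symbols left to right:
Symbol F is a non-terminal. Add FIRST(F) \ {ε} = { ')' }
F is not nullable (ε ∉ FIRST(F)), so stop here.
FIRST(F n) = { ')' }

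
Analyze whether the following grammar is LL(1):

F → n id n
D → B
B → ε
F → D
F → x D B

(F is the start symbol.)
Yes, the grammar is LL(1).

Relevant sets:
  FIRST(D) = { ε }
  FOLLOW(F) = { $ }

For F:
  PREDICT(F → n id n) = { 'n' }
  PREDICT(F → D) = { $ }
  PREDICT(F → x D B) = { 'x' }
D, B have a single production, so nothing to check there.

All predict sets are disjoint. The grammar IS LL(1).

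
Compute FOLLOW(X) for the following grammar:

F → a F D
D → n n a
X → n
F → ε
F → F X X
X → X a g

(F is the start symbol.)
{ $, 'a', 'n' }

To compute FOLLOW(X), find every occurrence of X on a right-hand side N → α X β: add FIRST(β) \ {ε}, and if β is empty or nullable also add FOLLOW(N). Iterate to a fixed point.

In F → F X X: X is followed by X, add FIRST(X) \ {ε} = { 'n' }
In F → F X X: X is at the end, add FOLLOW(F)
In X → X a g: X is followed by a g, add FIRST(a g) \ {ε} = { 'a' }

The FOLLOW sets referred to above (computed the same way, to a fixed point):
  FOLLOW(F) = { $, 'n' }

Taking the union: FOLLOW(X) = { $, 'a', 'n' }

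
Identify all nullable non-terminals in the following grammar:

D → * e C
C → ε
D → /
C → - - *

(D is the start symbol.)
A non-terminal is nullable if it can derive ε (the empty string): either it has an ε-production, or it has a production whose right-hand side consists entirely of nullable non-terminals.

ε-productions: C → ε
So C is immediately nullable.
No further non-terminal can be added: every production for the remaining non-terminals contains a terminal or a non-nullable non-terminal.
Nullable = { 'C' }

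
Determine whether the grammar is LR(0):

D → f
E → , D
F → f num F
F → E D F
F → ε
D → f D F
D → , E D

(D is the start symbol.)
No. Shift-reduce conflict between [D → f .] and [D → . , E D]

Augment with D' → D and build the canonical LR(0) collection (I0 = CLOSURE({[D' → . D]}), then GOTO on every symbol after a dot until no new states appear). It has 16 states:
  I0: { [D → . , E D], [D → . f D F], [D → . f], [D' → . D] }  — shift
  I1: { [D → , . E D], [E → . , D] }  — shift
  I2: { [D' → D .] }  — accept
  I3: { [D → . , E D], [D → . f D F], [D → . f], [D → f . D F], [D → f .] }  — shift, reduce
  I4: { [D → f D . F], [E → . , D], [F → . E D F], [F → . f num F], [F → .] }  — shift, reduce
  I5: { [D → . , E D], [D → . f D F], [D → . f], [E → , . D] }  — shift
  I6: { [D → . , E D], [D → . f D F], [D → . f], [F → E . D F] }  — shift
  I7: { [D → f D F .] }  — reduce
  I8: { [F → f . num F] }  — shift
  I9: { [E → . , D], [F → . E D F], [F → . f num F], [F → .], [F → f num . F] }  — shift, reduce
  I10: { [F → f num F .] }  — reduce
  I11: { [E → . , D], [F → . E D F], [F → . f num F], [F → .], [F → E D . F] }  — shift, reduce
  I12: { [F → E D F .] }  — reduce
  I13: { [E → , D .] }  — reduce
  I14: { [D → , E . D], [D → . , E D], [D → . f D F], [D → . f] }  — shift
  I15: { [D → , E D .] }  — reduce

Conflict in state I3:
  Shift-reduce conflict between [D → f .] and [D → . , E D]
So the grammar is NOT LR(0).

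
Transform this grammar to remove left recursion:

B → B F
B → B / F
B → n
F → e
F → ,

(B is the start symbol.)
B is directly left-recursive. The standard transformation for
  A → A α₁ | ... | A α_m | β₁ | ... | β_n
is
  A  → β₁ A' | ... | β_n A'
  A' → α₁ A' | ... | α_m A' | ε

B → n becomes B → n B'
B → B F becomes B' → F B'
B → B / F becomes B' → / F B'
Add B' → ε

Productions for other non-terminals are unchanged:
  F → e
  F → ,

Resulting grammar:
B → n B'
B' → F B'
B' → / F B'
B' → ε
F → e
F → ,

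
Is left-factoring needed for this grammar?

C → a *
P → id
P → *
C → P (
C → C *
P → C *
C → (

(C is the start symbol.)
Left-factoring is needed when two productions for the same non-terminal
share a common prefix on the right-hand side.

Productions for C:
  C → a *
  C → P (
  C → C *
  C → (
Productions for P:
  P → id
  P → *
  P → C *

No common prefixes found.

Answer: No, left-factoring is not needed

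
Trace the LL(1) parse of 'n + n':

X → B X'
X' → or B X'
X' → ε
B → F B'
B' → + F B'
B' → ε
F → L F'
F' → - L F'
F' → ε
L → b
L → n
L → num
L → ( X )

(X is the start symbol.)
LL(1) parsing maintains a stack (initially the start symbol over $) and the input. At each step: if the stack top is a terminal, match it against the current input token; if it is a non-terminal N, replace it with the RHS of M[N, lookahead] (the unique production whose predict set contains the lookahead).

Stack is shown with the top on the left.

Stack         Input    Action
-----------------------------
X $           n + n $  output X → B X'
B X' $        n + n $  output B → F B'
F B' X' $     n + n $  output F → L F'
L F' B' X' $  n + n $  output L → n
n F' B' X' $  n + n $  match 'n'
F' B' X' $    + n $    output F' → ε
B' X' $       + n $    output B' → + F B'
+ F B' X' $   + n $    match '+'
F B' X' $     n $      output F → L F'
L F' B' X' $  n $      output L → n
n F' B' X' $  n $      match 'n'
F' B' X' $    $        output F' → ε
B' X' $       $        output B' → ε
X' $          $        output X' → ε
$             $        accept

The string is accepted.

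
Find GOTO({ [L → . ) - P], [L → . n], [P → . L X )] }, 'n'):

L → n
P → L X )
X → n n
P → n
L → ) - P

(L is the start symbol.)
GOTO(I, 'n') = CLOSURE({ [A → αX.β] : [A → α.Xβ] ∈ I, X = 'n' })

Items with dot before 'n', with the dot advanced:
  [L → . n] → [L → n .]
Closure adds nothing (no advanced item has the dot before a non-terminal).

GOTO = { [L → n .] }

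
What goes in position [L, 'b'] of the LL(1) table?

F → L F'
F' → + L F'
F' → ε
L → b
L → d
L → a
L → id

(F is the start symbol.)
L → b

To find M[L, 'b'], we find productions for L where 'b' is in the predict set (PREDICT(N → α) = (FIRST(α) \ {ε}) ∪ (FOLLOW(N) if α ⇒* ε)).

L → b: PREDICT = { 'b' }
  'b' is in predict set, so this production goes in M[L, 'b']
L → d: PREDICT = { 'd' }
L → a: PREDICT = { 'a' }
L → id: PREDICT = { 'id' }

M[L, 'b'] = L → b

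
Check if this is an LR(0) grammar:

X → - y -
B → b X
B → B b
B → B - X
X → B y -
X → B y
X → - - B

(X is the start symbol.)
No. Shift-reduce conflict between [X → B y .] and [X → B y . -]

A grammar is LR(0) if no state in the canonical LR(0) collection has:
  - both a shift item (dot before a terminal) and a complete item (shift-reduce conflict), or
  - two or more complete items (reduce-reduce conflict; the accept item [X' → X .] counts as a complete item here).

Augment with X' → X and build the canonical LR(0) collection (I0 = CLOSURE({[X' → . X]}), then GOTO on every symbol after a dot until no new states appear). It has 15 states:
  I0: { [B → . B - X], [B → . B b], [B → . b X], [X → . - - B], [X → . - y -], [X → . B y -], [X → . B y], [X' → . X] }  — shift
  I1: { [X → - . - B], [X → - . y -] }  — shift
  I2: { [B → B . - X], [B → B . b], [X → B . y -], [X → B . y] }  — shift
  I3: { [X' → X .] }  — accept
  I4: { [B → . B - X], [B → . B b], [B → . b X], [B → b . X], [X → . - - B], [X → . - y -], [X → . B y -], [X → . B y] }  — shift
  I5: { [B → b X .] }  — reduce
  I6: { [B → . B - X], [B → . B b], [B → . b X], [B → B - . X], [X → . - - B], [X → . - y -], [X → . B y -], [X → . B y] }  — shift
  I7: { [B → B b .] }  — reduce
  I8: { [X → B y . -], [X → B y .] }  — shift, reduce
  I9: { [X → B y - .] }  — reduce
  I10: { [B → B - X .] }  — reduce
  I11: { [B → . B - X], [B → . B b], [B → . b X], [X → - - . B] }  — shift
  I12: { [X → - y . -] }  — shift
  I13: { [X → - y - .] }  — reduce
  I14: { [B → B . - X], [B → B . b], [X → - - B .] }  — shift, reduce

Conflict in state I8:
  Shift-reduce conflict between [X → B y .] and [X → B y . -]
So the grammar is NOT LR(0).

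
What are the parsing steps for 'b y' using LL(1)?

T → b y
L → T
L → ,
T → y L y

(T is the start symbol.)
LL(1) parsing maintains a stack (initially the start symbol over $) and the input. At each step: if the stack top is a terminal, match it against the current input token; if it is a non-terminal N, replace it with the RHS of M[N, lookahead] (the unique production whose predict set contains the lookahead).

Stack is shown with the top on the left.

Stack  Input  Action
--------------------
T $    b y $  output T → b y
b y $  b y $  match 'b'
y $    y $    match 'y'
$      $      accept

The string is accepted.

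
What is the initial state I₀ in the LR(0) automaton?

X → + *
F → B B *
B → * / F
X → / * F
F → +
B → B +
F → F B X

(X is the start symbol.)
{ [X → . + *], [X → . / * F], [X' → . X] }

First, augment the grammar with X' → X
I₀ = CLOSURE({ [X' → . X] }):
  [X' → . X] has the dot before X: add [X → . + *], [X → . / * F]
No further items can be added.

I₀ = { [X → . + *], [X → . / * F], [X' → . X] }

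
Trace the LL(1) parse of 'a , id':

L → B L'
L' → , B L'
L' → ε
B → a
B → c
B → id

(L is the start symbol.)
LL(1) parsing maintains a stack (initially the start symbol over $) and the input. At each step: if the stack top is a terminal, match it against the current input token; if it is a non-terminal N, replace it with the RHS of M[N, lookahead] (the unique production whose predict set contains the lookahead).

Stack is shown with the top on the left.

Stack     Input     Action
--------------------------
L $       a , id $  output L → B L'
B L' $    a , id $  output B → a
a L' $    a , id $  match 'a'
L' $      , id $    output L' → , B L'
, B L' $  , id $    match ','
B L' $    id $      output B → id
id L' $   id $      match 'id'
L' $      $         output L' → ε
$         $         accept

The string is accepted.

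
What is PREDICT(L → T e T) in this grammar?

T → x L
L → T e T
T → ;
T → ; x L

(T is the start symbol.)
{ ';', 'x' }

PREDICT(L → T e T) = (FIRST(RHS) \ {ε}) ∪ (FOLLOW(L) if ε ∈ FIRST(RHS), i.e. RHS ⇒* ε)
FIRST(T) = { ';', 'x' }
FIRST(T e T) = { ';', 'x' }
ε ∉ FIRST(T e T), so FOLLOW(L) is not added.
PREDICT(L → T e T) = { ';', 'x' }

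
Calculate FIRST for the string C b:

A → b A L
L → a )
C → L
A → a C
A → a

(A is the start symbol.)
FIRST sets of the non-terminals involved (from the grammar, by fixed-point iteration):
  FIRST(C) = { 'a' }

To compute FIRST(C b), process the symbols left to right:
Symbol C is a non-terminal. Add FIRST(C) \ {ε} = { 'a' }
C is not nullable (ε ∉ FIRST(C)), so stop here.
FIRST(C b) = { 'a' }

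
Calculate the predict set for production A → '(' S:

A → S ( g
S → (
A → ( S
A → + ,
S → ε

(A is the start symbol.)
{ '(' }

PREDICT(A → '(' S) = (FIRST(RHS) \ {ε}) ∪ (FOLLOW(A) if ε ∈ FIRST(RHS), i.e. RHS ⇒* ε)
FIRST('(' S) = { '(' }
ε ∉ FIRST('(' S), so FOLLOW(A) is not added.
PREDICT(A → '(' S) = { '(' }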